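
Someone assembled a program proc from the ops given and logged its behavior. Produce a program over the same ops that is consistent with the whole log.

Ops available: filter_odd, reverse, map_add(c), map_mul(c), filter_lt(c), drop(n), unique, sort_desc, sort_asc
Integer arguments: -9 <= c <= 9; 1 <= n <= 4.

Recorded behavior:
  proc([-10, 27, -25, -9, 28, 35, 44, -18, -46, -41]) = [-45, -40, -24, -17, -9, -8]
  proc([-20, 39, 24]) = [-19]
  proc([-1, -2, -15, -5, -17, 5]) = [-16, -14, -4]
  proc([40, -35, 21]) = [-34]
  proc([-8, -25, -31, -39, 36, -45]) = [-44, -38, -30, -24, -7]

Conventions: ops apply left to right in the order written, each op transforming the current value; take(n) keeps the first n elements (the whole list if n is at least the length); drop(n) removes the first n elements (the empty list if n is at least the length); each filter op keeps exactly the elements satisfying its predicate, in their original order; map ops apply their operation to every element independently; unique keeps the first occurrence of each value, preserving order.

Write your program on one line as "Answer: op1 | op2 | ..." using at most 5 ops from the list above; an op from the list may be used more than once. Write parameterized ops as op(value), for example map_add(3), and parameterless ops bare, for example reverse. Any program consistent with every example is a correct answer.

sort_desc | filter_lt(-3) | reverse | map_add(1)

Check, running the answer program on each example:
  [-10, 27, -25, -9, 28, 35, 44, -18, -46, -41] -> [44, 35, 28, 27, -9, -10, -18, -25, -41, -46] -> [-9, -10, -18, -25, -41, -46] -> [-46, -41, -25, -18, -10, -9] -> [-45, -40, -24, -17, -9, -8]
  [-20, 39, 24] -> [39, 24, -20] -> [-20] -> [-20] -> [-19]
  [-1, -2, -15, -5, -17, 5] -> [5, -1, -2, -5, -15, -17] -> [-5, -15, -17] -> [-17, -15, -5] -> [-16, -14, -4]
  [40, -35, 21] -> [40, 21, -35] -> [-35] -> [-35] -> [-34]
  [-8, -25, -31, -39, 36, -45] -> [36, -8, -25, -31, -39, -45] -> [-8, -25, -31, -39, -45] -> [-45, -39, -31, -25, -8] -> [-44, -38, -30, -24, -7]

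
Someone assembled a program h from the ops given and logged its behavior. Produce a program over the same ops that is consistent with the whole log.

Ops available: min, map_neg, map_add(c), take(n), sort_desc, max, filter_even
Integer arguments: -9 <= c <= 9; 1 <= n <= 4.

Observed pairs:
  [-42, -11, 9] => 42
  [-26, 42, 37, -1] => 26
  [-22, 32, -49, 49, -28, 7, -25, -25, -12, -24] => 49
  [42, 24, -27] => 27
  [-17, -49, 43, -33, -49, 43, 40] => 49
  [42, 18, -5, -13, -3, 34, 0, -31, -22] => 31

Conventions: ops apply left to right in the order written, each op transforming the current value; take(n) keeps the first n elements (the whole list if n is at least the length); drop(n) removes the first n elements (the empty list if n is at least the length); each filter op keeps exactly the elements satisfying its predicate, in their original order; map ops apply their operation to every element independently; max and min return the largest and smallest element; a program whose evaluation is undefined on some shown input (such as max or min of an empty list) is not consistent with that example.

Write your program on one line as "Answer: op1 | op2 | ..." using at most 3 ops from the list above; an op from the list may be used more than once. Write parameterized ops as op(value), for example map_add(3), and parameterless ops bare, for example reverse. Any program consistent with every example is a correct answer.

map_neg | max

Check, running the answer program on each example:
  [-42, -11, 9] -> [42, 11, -9] -> 42
  [-26, 42, 37, -1] -> [26, -42, -37, 1] -> 26
  [-22, 32, -49, 49, -28, 7, -25, -25, -12, -24] -> [22, -32, 49, -49, 28, -7, 25, 25, 12, 24] -> 49
  [42, 24, -27] -> [-42, -24, 27] -> 27
  [-17, -49, 43, -33, -49, 43, 40] -> [17, 49, -43, 33, 49, -43, -40] -> 49
  [42, 18, -5, -13, -3, 34, 0, -31, -22] -> [-42, -18, 5, 13, 3, -34, 0, 31, 22] -> 31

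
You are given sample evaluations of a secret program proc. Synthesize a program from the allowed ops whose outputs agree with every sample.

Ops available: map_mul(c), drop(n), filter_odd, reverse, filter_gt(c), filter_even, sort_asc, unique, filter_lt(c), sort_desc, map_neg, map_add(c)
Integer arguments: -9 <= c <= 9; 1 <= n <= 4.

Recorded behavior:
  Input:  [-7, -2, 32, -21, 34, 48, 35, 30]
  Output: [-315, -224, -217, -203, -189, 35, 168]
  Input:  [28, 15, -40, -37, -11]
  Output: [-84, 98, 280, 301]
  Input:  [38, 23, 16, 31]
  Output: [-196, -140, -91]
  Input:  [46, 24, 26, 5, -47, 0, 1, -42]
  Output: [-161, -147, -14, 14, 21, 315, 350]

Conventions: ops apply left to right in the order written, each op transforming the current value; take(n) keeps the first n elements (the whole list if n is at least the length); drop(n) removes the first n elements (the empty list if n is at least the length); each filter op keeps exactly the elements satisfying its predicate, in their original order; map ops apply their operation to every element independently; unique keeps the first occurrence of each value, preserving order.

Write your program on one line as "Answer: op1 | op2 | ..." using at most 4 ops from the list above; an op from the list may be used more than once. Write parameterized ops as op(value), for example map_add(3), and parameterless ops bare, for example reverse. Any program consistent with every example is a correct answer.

drop(1) | map_add(-3) | map_mul(-7) | sort_asc

Check, running the answer program on each example:
  [-7, -2, 32, -21, 34, 48, 35, 30] -> [-2, 32, -21, 34, 48, 35, 30] -> [-5, 29, -24, 31, 45, 32, 27] -> [35, -203, 168, -217, -315, -224, -189] -> [-315, -224, -217, -203, -189, 35, 168]
  [28, 15, -40, -37, -11] -> [15, -40, -37, -11] -> [12, -43, -40, -14] -> [-84, 301, 280, 98] -> [-84, 98, 280, 301]
  [38, 23, 16, 31] -> [23, 16, 31] -> [20, 13, 28] -> [-140, -91, -196] -> [-196, -140, -91]
  [46, 24, 26, 5, -47, 0, 1, -42] -> [24, 26, 5, -47, 0, 1, -42] -> [21, 23, 2, -50, -3, -2, -45] -> [-147, -161, -14, 350, 21, 14, 315] -> [-161, -147, -14, 14, 21, 315, 350]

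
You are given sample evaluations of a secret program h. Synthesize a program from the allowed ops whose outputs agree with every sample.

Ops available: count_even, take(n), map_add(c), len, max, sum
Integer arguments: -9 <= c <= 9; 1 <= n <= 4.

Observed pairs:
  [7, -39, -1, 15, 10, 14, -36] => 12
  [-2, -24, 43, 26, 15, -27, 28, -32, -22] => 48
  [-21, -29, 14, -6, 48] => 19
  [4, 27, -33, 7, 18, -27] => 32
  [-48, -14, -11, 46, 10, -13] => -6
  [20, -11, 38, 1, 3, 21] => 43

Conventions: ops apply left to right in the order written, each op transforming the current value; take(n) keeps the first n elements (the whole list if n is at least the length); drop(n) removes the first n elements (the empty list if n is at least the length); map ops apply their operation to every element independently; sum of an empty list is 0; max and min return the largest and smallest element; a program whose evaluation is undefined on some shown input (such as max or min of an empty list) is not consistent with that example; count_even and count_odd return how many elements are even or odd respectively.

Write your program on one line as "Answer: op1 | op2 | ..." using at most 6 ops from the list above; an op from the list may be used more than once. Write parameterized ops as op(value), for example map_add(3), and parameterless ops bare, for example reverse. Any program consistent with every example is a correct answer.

map_add(-1) | map_add(6) | take(4) | take(3) | max

Check, running the answer program on each example:
  [7, -39, -1, 15, 10, 14, -36] -> [6, -40, -2, 14, 9, 13, -37] -> [12, -34, 4, 20, 15, 19, -31] -> [12, -34, 4, 20] -> [12, -34, 4] -> 12
  [-2, -24, 43, 26, 15, -27, 28, -32, -22] -> [-3, -25, 42, 25, 14, -28, 27, -33, -23] -> [3, -19, 48, 31, 20, -22, 33, -27, -17] -> [3, -19, 48, 31] -> [3, -19, 48] -> 48
  [-21, -29, 14, -6, 48] -> [-22, -30, 13, -7, 47] -> [-16, -24, 19, -1, 53] -> [-16, -24, 19, -1] -> [-16, -24, 19] -> 19
  [4, 27, -33, 7, 18, -27] -> [3, 26, -34, 6, 17, -28] -> [9, 32, -28, 12, 23, -22] -> [9, 32, -28, 12] -> [9, 32, -28] -> 32
  [-48, -14, -11, 46, 10, -13] -> [-49, -15, -12, 45, 9, -14] -> [-43, -9, -6, 51, 15, -8] -> [-43, -9, -6, 51] -> [-43, -9, -6] -> -6
  [20, -11, 38, 1, 3, 21] -> [19, -12, 37, 0, 2, 20] -> [25, -6, 43, 6, 8, 26] -> [25, -6, 43, 6] -> [25, -6, 43] -> 43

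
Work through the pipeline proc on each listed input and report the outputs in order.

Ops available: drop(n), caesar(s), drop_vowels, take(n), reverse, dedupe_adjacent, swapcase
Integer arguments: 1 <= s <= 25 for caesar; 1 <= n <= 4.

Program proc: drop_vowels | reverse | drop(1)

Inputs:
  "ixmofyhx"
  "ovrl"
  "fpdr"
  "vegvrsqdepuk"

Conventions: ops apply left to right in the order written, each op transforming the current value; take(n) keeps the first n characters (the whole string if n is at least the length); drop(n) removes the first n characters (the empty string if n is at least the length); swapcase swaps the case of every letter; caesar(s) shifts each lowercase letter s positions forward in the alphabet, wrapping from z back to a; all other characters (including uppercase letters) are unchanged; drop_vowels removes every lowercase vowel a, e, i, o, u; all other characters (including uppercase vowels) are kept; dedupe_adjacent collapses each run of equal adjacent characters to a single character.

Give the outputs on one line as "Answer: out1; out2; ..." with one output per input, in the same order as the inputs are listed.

Execution, op by op:
  "ixmofyhx" -> "xmfyhx" -> "xhyfmx" -> "hyfmx"
  "ovrl" -> "vrl" -> "lrv" -> "rv"
  "fpdr" -> "fpdr" -> "rdpf" -> "dpf"
  "vegvrsqdepuk" -> "vgvrsqdpk" -> "kpdqsrvgv" -> "pdqsrvgv"

"hyfmx"; "rv"; "dpf"; "pdqsrvgv"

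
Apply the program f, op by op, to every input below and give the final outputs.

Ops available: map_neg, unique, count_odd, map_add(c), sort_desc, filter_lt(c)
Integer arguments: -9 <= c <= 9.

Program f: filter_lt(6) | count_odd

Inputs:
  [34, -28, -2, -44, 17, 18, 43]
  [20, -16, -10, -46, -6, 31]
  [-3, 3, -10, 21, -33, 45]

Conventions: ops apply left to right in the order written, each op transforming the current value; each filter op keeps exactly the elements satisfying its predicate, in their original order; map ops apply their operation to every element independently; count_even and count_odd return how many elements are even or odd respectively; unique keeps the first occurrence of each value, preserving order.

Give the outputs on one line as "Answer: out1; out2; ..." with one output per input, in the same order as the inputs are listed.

0; 0; 3

Execution, op by op:
  [34, -28, -2, -44, 17, 18, 43] -> [-28, -2, -44] -> 0
  [20, -16, -10, -46, -6, 31] -> [-16, -10, -46, -6] -> 0
  [-3, 3, -10, 21, -33, 45] -> [-3, 3, -10, -33] -> 3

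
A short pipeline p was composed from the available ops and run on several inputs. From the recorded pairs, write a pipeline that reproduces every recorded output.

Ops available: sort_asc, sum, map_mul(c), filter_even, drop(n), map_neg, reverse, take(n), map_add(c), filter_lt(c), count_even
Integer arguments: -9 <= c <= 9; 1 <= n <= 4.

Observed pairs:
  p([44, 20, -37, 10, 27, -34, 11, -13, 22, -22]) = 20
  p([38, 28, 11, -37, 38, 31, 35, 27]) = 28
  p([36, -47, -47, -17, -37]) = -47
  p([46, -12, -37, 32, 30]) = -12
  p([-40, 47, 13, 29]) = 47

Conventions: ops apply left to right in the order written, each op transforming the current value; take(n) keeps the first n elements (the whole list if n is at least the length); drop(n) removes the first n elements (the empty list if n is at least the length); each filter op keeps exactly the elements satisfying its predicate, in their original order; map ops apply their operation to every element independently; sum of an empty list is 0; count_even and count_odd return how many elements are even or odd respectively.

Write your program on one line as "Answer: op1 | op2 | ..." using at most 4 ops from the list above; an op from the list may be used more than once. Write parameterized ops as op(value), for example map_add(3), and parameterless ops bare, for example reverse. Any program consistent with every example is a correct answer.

drop(1) | take(1) | sum

Check, running the answer program on each example:
  [44, 20, -37, 10, 27, -34, 11, -13, 22, -22] -> [20, -37, 10, 27, -34, 11, -13, 22, -22] -> [20] -> 20
  [38, 28, 11, -37, 38, 31, 35, 27] -> [28, 11, -37, 38, 31, 35, 27] -> [28] -> 28
  [36, -47, -47, -17, -37] -> [-47, -47, -17, -37] -> [-47] -> -47
  [46, -12, -37, 32, 30] -> [-12, -37, 32, 30] -> [-12] -> -12
  [-40, 47, 13, 29] -> [47, 13, 29] -> [47] -> 47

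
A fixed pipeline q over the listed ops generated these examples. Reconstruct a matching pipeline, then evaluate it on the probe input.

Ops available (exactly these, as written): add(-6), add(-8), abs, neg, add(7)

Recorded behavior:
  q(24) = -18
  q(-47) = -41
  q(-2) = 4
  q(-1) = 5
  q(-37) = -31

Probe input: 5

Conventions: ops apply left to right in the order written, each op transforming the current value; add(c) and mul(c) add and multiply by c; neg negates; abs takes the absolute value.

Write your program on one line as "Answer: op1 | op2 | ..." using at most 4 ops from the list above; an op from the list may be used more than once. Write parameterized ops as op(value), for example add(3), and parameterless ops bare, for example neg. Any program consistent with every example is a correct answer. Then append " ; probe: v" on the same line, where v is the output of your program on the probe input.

abs | add(-6) | neg ; probe: 1

Check, running the answer program on each example:
  24 -> 24 -> 18 -> -18
  -47 -> 47 -> 41 -> -41
  -2 -> 2 -> -4 -> 4
  -1 -> 1 -> -5 -> 5
  -37 -> 37 -> 31 -> -31
  probe: 5 -> 5 -> -1 -> 1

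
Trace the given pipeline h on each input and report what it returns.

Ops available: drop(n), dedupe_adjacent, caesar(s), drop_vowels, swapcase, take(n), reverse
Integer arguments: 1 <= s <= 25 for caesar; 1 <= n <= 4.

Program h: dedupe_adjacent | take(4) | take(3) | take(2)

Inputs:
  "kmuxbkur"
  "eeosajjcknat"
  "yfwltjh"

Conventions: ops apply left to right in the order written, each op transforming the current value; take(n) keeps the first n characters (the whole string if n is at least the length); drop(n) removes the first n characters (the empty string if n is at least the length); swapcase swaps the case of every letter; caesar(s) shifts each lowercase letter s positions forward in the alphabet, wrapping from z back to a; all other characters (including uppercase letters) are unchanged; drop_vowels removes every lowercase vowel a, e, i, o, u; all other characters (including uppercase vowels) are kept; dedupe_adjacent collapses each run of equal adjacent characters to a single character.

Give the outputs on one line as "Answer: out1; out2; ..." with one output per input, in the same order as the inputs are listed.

Execution, op by op:
  "kmuxbkur" -> "kmuxbkur" -> "kmux" -> "kmu" -> "km"
  "eeosajjcknat" -> "eosajcknat" -> "eosa" -> "eos" -> "eo"
  "yfwltjh" -> "yfwltjh" -> "yfwl" -> "yfw" -> "yf"

"km"; "eo"; "yf"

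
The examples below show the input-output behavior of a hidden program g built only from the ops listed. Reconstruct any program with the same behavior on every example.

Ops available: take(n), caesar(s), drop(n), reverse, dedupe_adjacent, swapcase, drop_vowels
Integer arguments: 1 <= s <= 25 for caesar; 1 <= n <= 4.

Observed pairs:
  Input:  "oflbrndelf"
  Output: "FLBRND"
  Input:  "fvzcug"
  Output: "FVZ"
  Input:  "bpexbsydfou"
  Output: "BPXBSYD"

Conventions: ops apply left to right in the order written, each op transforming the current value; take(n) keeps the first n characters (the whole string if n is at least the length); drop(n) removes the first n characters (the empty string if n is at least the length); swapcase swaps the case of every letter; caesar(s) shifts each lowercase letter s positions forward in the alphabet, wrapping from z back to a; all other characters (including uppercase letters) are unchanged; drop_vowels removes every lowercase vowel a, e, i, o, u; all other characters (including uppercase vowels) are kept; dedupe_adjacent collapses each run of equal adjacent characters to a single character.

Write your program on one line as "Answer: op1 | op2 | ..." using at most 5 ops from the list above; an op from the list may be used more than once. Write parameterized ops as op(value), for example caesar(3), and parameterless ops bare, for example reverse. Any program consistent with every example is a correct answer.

reverse | drop(3) | drop_vowels | reverse | swapcase

Check, running the answer program on each example:
  "oflbrndelf" -> "flednrblfo" -> "dnrblfo" -> "dnrblf" -> "flbrnd" -> "FLBRND"
  "fvzcug" -> "guczvf" -> "zvf" -> "zvf" -> "fvz" -> "FVZ"
  "bpexbsydfou" -> "uofdysbxepb" -> "dysbxepb" -> "dysbxpb" -> "bpxbsyd" -> "BPXBSYD"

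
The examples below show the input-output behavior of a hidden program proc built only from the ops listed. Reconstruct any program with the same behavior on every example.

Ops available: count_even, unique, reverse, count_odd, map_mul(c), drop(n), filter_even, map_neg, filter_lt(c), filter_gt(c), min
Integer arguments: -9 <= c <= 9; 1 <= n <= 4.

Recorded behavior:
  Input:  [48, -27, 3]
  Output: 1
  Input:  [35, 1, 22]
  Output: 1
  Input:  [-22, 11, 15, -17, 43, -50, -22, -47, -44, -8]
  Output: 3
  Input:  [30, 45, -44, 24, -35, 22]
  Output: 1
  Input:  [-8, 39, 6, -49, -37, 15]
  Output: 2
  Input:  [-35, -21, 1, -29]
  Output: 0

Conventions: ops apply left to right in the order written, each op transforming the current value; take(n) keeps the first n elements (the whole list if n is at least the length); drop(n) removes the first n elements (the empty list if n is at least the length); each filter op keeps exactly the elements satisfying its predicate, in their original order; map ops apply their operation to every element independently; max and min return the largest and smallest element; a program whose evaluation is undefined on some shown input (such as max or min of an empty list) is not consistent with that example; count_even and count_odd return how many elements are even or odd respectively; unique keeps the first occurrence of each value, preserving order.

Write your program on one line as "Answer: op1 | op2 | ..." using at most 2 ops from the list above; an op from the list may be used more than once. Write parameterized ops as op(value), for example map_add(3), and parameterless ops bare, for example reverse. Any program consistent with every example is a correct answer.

filter_gt(1) | count_odd

Check, running the answer program on each example:
  [48, -27, 3] -> [48, 3] -> 1
  [35, 1, 22] -> [35, 22] -> 1
  [-22, 11, 15, -17, 43, -50, -22, -47, -44, -8] -> [11, 15, 43] -> 3
  [30, 45, -44, 24, -35, 22] -> [30, 45, 24, 22] -> 1
  [-8, 39, 6, -49, -37, 15] -> [39, 6, 15] -> 2
  [-35, -21, 1, -29] -> [] -> 0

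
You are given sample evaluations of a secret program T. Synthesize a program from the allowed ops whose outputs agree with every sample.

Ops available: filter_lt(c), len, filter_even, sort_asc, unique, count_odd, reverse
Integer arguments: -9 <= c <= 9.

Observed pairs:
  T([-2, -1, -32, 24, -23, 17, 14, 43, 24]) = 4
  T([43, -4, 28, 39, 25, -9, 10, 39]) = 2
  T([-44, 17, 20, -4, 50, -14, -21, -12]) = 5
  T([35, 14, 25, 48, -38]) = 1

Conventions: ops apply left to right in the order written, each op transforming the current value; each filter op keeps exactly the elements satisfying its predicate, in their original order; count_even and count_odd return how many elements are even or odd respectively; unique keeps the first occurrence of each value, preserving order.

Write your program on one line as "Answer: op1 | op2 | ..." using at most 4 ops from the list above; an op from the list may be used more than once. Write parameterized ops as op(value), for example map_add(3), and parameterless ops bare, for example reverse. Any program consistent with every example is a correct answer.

filter_lt(7) | sort_asc | len

Check, running the answer program on each example:
  [-2, -1, -32, 24, -23, 17, 14, 43, 24] -> [-2, -1, -32, -23] -> [-32, -23, -2, -1] -> 4
  [43, -4, 28, 39, 25, -9, 10, 39] -> [-4, -9] -> [-9, -4] -> 2
  [-44, 17, 20, -4, 50, -14, -21, -12] -> [-44, -4, -14, -21, -12] -> [-44, -21, -14, -12, -4] -> 5
  [35, 14, 25, 48, -38] -> [-38] -> [-38] -> 1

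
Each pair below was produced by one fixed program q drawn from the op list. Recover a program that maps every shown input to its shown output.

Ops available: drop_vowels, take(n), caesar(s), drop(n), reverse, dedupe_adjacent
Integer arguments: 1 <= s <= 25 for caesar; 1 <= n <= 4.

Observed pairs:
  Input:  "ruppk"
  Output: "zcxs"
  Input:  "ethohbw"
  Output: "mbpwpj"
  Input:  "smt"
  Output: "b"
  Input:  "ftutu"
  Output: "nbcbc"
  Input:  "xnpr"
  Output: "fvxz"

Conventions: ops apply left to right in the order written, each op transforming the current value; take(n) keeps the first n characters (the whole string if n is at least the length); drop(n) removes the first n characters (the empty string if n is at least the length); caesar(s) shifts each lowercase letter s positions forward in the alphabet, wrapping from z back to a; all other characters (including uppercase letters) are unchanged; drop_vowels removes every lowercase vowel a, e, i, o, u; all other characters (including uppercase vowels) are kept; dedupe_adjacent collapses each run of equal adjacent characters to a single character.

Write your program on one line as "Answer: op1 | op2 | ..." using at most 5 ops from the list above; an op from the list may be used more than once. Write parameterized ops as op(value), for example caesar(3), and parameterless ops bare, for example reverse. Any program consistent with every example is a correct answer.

caesar(3) | dedupe_adjacent | caesar(5) | drop_vowels

Check, running the answer program on each example:
  "ruppk" -> "uxssn" -> "uxsn" -> "zcxs" -> "zcxs"
  "ethohbw" -> "hwkrkez" -> "hwkrkez" -> "mbpwpje" -> "mbpwpj"
  "smt" -> "vpw" -> "vpw" -> "aub" -> "b"
  "ftutu" -> "iwxwx" -> "iwxwx" -> "nbcbc" -> "nbcbc"
  "xnpr" -> "aqsu" -> "aqsu" -> "fvxz" -> "fvxz"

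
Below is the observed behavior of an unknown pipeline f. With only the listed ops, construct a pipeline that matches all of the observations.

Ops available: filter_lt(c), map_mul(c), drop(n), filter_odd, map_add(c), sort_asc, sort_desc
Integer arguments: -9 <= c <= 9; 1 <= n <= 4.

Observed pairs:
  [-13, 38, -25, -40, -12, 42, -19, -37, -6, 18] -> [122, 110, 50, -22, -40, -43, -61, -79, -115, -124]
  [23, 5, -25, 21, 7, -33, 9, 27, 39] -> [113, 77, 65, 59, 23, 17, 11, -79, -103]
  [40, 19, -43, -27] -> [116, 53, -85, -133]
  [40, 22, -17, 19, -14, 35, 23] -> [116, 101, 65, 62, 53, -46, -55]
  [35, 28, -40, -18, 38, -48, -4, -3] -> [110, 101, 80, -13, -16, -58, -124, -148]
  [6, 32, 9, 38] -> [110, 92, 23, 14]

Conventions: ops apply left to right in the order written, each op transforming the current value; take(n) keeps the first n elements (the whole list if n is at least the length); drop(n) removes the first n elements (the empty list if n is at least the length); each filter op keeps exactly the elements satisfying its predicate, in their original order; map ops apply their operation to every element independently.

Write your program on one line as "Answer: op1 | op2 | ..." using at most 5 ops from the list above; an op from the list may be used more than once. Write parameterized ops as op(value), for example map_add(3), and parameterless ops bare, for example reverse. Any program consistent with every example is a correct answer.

map_mul(3) | sort_asc | sort_desc | map_add(1) | map_add(-5)

Check, running the answer program on each example:
  [-13, 38, -25, -40, -12, 42, -19, -37, -6, 18] -> [-39, 114, -75, -120, -36, 126, -57, -111, -18, 54] -> [-120, -111, -75, -57, -39, -36, -18, 54, 114, 126] -> [126, 114, 54, -18, -36, -39, -57, -75, -111, -120] -> [127, 115, 55, -17, -35, -38, -56, -74, -110, -119] -> [122, 110, 50, -22, -40, -43, -61, -79, -115, -124]
  [23, 5, -25, 21, 7, -33, 9, 27, 39] -> [69, 15, -75, 63, 21, -99, 27, 81, 117] -> [-99, -75, 15, 21, 27, 63, 69, 81, 117] -> [117, 81, 69, 63, 27, 21, 15, -75, -99] -> [118, 82, 70, 64, 28, 22, 16, -74, -98] -> [113, 77, 65, 59, 23, 17, 11, -79, -103]
  [40, 19, -43, -27] -> [120, 57, -129, -81] -> [-129, -81, 57, 120] -> [120, 57, -81, -129] -> [121, 58, -80, -128] -> [116, 53, -85, -133]
  [40, 22, -17, 19, -14, 35, 23] -> [120, 66, -51, 57, -42, 105, 69] -> [-51, -42, 57, 66, 69, 105, 120] -> [120, 105, 69, 66, 57, -42, -51] -> [121, 106, 70, 67, 58, -41, -50] -> [116, 101, 65, 62, 53, -46, -55]
  [35, 28, -40, -18, 38, -48, -4, -3] -> [105, 84, -120, -54, 114, -144, -12, -9] -> [-144, -120, -54, -12, -9, 84, 105, 114] -> [114, 105, 84, -9, -12, -54, -120, -144] -> [115, 106, 85, -8, -11, -53, -119, -143] -> [110, 101, 80, -13, -16, -58, -124, -148]
  [6, 32, 9, 38] -> [18, 96, 27, 114] -> [18, 27, 96, 114] -> [114, 96, 27, 18] -> [115, 97, 28, 19] -> [110, 92, 23, 14]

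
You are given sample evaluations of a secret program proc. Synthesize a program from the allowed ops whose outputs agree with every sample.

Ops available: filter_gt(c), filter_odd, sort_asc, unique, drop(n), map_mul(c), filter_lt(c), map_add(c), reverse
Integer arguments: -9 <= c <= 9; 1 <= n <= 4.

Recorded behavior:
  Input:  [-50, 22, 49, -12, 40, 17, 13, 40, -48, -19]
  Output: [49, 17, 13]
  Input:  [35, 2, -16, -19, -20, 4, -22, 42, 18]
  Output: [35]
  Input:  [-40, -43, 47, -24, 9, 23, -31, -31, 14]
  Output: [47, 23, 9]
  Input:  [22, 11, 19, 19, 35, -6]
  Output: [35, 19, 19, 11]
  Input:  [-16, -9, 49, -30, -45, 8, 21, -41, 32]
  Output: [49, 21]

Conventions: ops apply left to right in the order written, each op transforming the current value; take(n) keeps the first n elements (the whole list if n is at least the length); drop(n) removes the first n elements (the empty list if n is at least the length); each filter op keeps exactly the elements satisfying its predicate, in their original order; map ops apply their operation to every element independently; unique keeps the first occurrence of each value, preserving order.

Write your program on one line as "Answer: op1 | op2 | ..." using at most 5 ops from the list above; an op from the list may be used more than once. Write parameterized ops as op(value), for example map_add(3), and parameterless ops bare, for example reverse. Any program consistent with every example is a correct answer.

filter_gt(0) | sort_asc | reverse | filter_odd

Check, running the answer program on each example:
  [-50, 22, 49, -12, 40, 17, 13, 40, -48, -19] -> [22, 49, 40, 17, 13, 40] -> [13, 17, 22, 40, 40, 49] -> [49, 40, 40, 22, 17, 13] -> [49, 17, 13]
  [35, 2, -16, -19, -20, 4, -22, 42, 18] -> [35, 2, 4, 42, 18] -> [2, 4, 18, 35, 42] -> [42, 35, 18, 4, 2] -> [35]
  [-40, -43, 47, -24, 9, 23, -31, -31, 14] -> [47, 9, 23, 14] -> [9, 14, 23, 47] -> [47, 23, 14, 9] -> [47, 23, 9]
  [22, 11, 19, 19, 35, -6] -> [22, 11, 19, 19, 35] -> [11, 19, 19, 22, 35] -> [35, 22, 19, 19, 11] -> [35, 19, 19, 11]
  [-16, -9, 49, -30, -45, 8, 21, -41, 32] -> [49, 8, 21, 32] -> [8, 21, 32, 49] -> [49, 32, 21, 8] -> [49, 21]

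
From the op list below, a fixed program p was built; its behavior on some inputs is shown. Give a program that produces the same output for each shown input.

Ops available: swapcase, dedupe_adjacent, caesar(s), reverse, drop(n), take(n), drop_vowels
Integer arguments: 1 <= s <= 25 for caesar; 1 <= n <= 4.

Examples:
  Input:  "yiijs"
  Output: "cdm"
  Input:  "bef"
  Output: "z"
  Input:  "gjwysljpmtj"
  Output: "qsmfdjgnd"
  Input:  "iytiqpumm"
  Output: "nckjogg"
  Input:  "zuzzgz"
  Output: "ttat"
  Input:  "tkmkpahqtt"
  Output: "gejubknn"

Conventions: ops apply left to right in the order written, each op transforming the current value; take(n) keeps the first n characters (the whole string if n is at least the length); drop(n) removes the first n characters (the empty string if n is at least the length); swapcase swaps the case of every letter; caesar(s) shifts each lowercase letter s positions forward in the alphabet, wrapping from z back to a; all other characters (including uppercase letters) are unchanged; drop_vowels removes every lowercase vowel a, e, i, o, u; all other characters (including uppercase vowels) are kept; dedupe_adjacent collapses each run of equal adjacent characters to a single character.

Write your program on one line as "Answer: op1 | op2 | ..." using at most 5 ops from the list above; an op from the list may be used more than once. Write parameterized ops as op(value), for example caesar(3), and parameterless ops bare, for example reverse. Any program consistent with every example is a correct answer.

swapcase | drop(2) | swapcase | caesar(20)

Check, running the answer program on each example:
  "yiijs" -> "YIIJS" -> "IJS" -> "ijs" -> "cdm"
  "bef" -> "BEF" -> "F" -> "f" -> "z"
  "gjwysljpmtj" -> "GJWYSLJPMTJ" -> "WYSLJPMTJ" -> "wysljpmtj" -> "qsmfdjgnd"
  "iytiqpumm" -> "IYTIQPUMM" -> "TIQPUMM" -> "tiqpumm" -> "nckjogg"
  "zuzzgz" -> "ZUZZGZ" -> "ZZGZ" -> "zzgz" -> "ttat"
  "tkmkpahqtt" -> "TKMKPAHQTT" -> "MKPAHQTT" -> "mkpahqtt" -> "gejubknn"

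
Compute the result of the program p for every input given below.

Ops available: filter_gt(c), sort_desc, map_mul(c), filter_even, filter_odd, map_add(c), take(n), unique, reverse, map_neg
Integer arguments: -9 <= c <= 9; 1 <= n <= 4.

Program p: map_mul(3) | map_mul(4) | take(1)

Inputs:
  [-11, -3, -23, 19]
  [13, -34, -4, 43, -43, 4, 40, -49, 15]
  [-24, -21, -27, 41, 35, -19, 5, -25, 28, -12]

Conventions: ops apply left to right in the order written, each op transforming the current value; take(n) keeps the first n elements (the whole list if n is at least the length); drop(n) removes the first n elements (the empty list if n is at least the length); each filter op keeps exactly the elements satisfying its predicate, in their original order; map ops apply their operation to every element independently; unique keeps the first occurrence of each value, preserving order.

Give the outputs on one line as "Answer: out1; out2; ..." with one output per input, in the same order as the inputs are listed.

[-132]; [156]; [-288]

Execution, op by op:
  [-11, -3, -23, 19] -> [-33, -9, -69, 57] -> [-132, -36, -276, 228] -> [-132]
  [13, -34, -4, 43, -43, 4, 40, -49, 15] -> [39, -102, -12, 129, -129, 12, 120, -147, 45] -> [156, -408, -48, 516, -516, 48, 480, -588, 180] -> [156]
  [-24, -21, -27, 41, 35, -19, 5, -25, 28, -12] -> [-72, -63, -81, 123, 105, -57, 15, -75, 84, -36] -> [-288, -252, -324, 492, 420, -228, 60, -300, 336, -144] -> [-288]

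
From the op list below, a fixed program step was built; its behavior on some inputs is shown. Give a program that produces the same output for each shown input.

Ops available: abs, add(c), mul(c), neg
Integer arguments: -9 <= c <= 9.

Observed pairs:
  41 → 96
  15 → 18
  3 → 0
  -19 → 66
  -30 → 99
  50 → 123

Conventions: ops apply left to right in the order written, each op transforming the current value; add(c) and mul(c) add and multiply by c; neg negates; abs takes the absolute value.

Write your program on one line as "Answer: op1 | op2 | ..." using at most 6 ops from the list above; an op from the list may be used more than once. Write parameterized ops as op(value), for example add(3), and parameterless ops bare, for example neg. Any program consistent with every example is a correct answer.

add(-6) | neg | abs | add(-3) | mul(3)

Check, running the answer program on each example:
  41 -> 35 -> -35 -> 35 -> 32 -> 96
  15 -> 9 -> -9 -> 9 -> 6 -> 18
  3 -> -3 -> 3 -> 3 -> 0 -> 0
  -19 -> -25 -> 25 -> 25 -> 22 -> 66
  -30 -> -36 -> 36 -> 36 -> 33 -> 99
  50 -> 44 -> -44 -> 44 -> 41 -> 123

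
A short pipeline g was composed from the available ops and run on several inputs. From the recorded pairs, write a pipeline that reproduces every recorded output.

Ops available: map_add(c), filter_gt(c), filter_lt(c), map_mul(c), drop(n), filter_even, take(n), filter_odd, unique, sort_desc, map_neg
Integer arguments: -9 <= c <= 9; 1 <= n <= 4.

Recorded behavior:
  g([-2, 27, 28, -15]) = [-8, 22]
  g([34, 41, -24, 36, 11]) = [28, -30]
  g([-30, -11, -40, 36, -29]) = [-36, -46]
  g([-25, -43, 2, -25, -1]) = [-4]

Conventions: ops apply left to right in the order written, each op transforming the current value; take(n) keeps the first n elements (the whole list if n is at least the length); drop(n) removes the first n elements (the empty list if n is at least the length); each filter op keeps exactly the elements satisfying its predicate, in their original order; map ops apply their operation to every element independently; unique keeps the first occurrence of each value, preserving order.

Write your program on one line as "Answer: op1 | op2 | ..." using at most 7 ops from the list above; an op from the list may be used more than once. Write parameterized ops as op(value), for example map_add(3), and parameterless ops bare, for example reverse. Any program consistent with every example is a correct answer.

map_add(-7) | map_neg | filter_odd | take(2) | map_neg | map_add(1)

Check, running the answer program on each example:
  [-2, 27, 28, -15] -> [-9, 20, 21, -22] -> [9, -20, -21, 22] -> [9, -21] -> [9, -21] -> [-9, 21] -> [-8, 22]
  [34, 41, -24, 36, 11] -> [27, 34, -31, 29, 4] -> [-27, -34, 31, -29, -4] -> [-27, 31, -29] -> [-27, 31] -> [27, -31] -> [28, -30]
  [-30, -11, -40, 36, -29] -> [-37, -18, -47, 29, -36] -> [37, 18, 47, -29, 36] -> [37, 47, -29] -> [37, 47] -> [-37, -47] -> [-36, -46]
  [-25, -43, 2, -25, -1] -> [-32, -50, -5, -32, -8] -> [32, 50, 5, 32, 8] -> [5] -> [5] -> [-5] -> [-4]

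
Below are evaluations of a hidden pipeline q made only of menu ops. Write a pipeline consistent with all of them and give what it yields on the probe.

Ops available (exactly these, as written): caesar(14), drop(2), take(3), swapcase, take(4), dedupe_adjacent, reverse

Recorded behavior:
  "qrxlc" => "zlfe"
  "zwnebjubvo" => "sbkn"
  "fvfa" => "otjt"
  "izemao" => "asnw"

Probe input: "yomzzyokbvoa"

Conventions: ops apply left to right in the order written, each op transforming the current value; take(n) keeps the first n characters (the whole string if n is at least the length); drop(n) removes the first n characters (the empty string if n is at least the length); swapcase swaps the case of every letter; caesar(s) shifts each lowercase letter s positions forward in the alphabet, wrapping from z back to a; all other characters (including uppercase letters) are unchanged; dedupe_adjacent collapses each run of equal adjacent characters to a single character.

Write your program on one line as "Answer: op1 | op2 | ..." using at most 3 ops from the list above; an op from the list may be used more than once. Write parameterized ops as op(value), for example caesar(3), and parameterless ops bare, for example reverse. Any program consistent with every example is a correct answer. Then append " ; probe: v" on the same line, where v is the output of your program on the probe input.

take(4) | reverse | caesar(14) ; probe: "nacm"

Check, running the answer program on each example:
  "qrxlc" -> "qrxl" -> "lxrq" -> "zlfe"
  "zwnebjubvo" -> "zwne" -> "enwz" -> "sbkn"
  "fvfa" -> "fvfa" -> "afvf" -> "otjt"
  "izemao" -> "izem" -> "mezi" -> "asnw"
  probe: "yomzzyokbvoa" -> "yomz" -> "zmoy" -> "nacm"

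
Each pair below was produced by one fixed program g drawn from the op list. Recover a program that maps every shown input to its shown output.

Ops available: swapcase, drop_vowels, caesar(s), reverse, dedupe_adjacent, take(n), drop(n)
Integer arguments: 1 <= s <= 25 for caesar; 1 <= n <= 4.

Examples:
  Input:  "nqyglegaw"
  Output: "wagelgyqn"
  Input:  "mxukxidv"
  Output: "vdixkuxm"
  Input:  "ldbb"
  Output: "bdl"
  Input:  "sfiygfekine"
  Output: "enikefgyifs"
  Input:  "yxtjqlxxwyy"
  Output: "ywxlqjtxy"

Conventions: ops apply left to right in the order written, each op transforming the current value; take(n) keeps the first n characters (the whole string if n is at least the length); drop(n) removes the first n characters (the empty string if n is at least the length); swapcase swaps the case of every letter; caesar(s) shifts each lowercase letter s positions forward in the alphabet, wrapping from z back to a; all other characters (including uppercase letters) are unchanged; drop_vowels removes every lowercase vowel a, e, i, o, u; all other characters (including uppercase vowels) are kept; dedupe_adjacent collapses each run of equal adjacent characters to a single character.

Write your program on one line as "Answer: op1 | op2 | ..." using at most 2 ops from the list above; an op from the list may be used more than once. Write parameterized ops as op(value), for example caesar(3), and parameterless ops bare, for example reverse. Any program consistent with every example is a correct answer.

reverse | dedupe_adjacent

Check, running the answer program on each example:
  "nqyglegaw" -> "wagelgyqn" -> "wagelgyqn"
  "mxukxidv" -> "vdixkuxm" -> "vdixkuxm"
  "ldbb" -> "bbdl" -> "bdl"
  "sfiygfekine" -> "enikefgyifs" -> "enikefgyifs"
  "yxtjqlxxwyy" -> "yywxxlqjtxy" -> "ywxlqjtxy"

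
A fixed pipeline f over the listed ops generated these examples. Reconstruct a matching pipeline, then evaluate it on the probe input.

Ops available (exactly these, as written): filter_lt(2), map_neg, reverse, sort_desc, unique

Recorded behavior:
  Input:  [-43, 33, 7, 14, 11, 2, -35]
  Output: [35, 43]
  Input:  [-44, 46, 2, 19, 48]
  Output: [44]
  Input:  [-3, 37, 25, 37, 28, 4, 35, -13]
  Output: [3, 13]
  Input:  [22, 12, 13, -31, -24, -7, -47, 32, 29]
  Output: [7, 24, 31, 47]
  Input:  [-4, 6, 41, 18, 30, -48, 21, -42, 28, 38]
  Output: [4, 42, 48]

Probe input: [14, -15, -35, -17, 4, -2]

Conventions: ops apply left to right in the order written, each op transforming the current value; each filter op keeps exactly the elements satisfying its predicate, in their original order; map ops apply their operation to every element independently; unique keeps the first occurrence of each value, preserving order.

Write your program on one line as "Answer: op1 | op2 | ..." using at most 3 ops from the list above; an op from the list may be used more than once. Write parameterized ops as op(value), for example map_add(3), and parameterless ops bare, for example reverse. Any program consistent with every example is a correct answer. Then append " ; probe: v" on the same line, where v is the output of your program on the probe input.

sort_desc | filter_lt(2) | map_neg ; probe: [2, 15, 17, 35]

Check, running the answer program on each example:
  [-43, 33, 7, 14, 11, 2, -35] -> [33, 14, 11, 7, 2, -35, -43] -> [-35, -43] -> [35, 43]
  [-44, 46, 2, 19, 48] -> [48, 46, 19, 2, -44] -> [-44] -> [44]
  [-3, 37, 25, 37, 28, 4, 35, -13] -> [37, 37, 35, 28, 25, 4, -3, -13] -> [-3, -13] -> [3, 13]
  [22, 12, 13, -31, -24, -7, -47, 32, 29] -> [32, 29, 22, 13, 12, -7, -24, -31, -47] -> [-7, -24, -31, -47] -> [7, 24, 31, 47]
  [-4, 6, 41, 18, 30, -48, 21, -42, 28, 38] -> [41, 38, 30, 28, 21, 18, 6, -4, -42, -48] -> [-4, -42, -48] -> [4, 42, 48]
  probe: [14, -15, -35, -17, 4, -2] -> [14, 4, -2, -15, -17, -35] -> [-2, -15, -17, -35] -> [2, 15, 17, 35]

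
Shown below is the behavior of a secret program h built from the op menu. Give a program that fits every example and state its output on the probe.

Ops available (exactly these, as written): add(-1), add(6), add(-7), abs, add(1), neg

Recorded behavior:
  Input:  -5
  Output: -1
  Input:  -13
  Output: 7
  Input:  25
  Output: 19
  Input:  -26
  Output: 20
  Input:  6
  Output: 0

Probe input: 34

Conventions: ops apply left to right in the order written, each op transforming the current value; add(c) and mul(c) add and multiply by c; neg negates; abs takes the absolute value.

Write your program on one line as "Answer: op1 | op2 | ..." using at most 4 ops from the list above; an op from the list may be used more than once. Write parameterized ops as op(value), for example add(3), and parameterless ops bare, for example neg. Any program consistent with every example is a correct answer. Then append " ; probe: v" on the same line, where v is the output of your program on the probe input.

abs | add(1) | add(-7) ; probe: 28

Check, running the answer program on each example:
  -5 -> 5 -> 6 -> -1
  -13 -> 13 -> 14 -> 7
  25 -> 25 -> 26 -> 19
  -26 -> 26 -> 27 -> 20
  6 -> 6 -> 7 -> 0
  probe: 34 -> 34 -> 35 -> 28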